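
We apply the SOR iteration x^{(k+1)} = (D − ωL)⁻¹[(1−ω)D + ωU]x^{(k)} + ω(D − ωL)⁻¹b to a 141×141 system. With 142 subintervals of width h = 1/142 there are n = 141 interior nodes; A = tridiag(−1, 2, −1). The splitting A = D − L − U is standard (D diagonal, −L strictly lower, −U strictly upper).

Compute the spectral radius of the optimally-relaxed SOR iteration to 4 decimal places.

ρ_SOR = 0.9567

½·tridiag(1,0,1) at n=141: λ_k = cos(kπ/142); max |λ| at k=1 ⇒ ρ_J = cos(π/142) ≈ 0.9998.
root = sin(π/142) = 0.02212  (since 1−cos² = sin²).
Then 2/(1+√(1−ρ_J²)) = 2/(1+0.02212); ω* = 2/1.02212 = 1.9567.
ρ_SOR = ω* − 1 = 1.9567 − 1 = 0.9567.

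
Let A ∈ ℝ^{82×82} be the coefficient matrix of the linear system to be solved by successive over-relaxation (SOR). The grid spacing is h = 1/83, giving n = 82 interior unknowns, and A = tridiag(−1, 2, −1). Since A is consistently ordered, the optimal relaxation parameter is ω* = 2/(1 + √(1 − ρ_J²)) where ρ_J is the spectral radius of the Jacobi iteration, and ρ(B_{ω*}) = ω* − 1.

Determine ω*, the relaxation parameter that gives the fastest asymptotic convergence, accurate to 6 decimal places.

ω* = 1.927077

[ρ_J] n=82: ρ(B_J) = cos(π/(n+1)) = cos(π/83) = 0.999284.
√(1 − cos²(π/83)) = sin(π/83) ≈ 0.0378415.
So ω* = 2/1.0378415 = 1.927077 (Young).
ρ_SOR = ω* − 1 ≈ 0.927077.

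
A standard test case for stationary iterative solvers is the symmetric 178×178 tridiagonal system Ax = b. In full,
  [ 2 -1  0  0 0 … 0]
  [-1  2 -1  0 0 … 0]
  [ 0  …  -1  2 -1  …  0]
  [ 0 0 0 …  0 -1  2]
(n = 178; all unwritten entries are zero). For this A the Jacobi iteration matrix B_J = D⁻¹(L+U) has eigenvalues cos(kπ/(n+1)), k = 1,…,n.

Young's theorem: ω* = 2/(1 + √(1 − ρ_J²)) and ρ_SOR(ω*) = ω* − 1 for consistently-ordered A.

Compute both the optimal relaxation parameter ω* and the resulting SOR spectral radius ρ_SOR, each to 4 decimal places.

With n=178, ρ(Jacobi) = cos(π/179) = 0.9998.
√(1−ρ_J²) simplifies to sin(π/179) = 0.01755.
[ω*] 2 ÷ (1 + 0.01755) = 2 ÷ 1.01755 = 1.9655.
ρ(B_{ω*}) = ω*−1 = 0.9655

ω* = 1.9655, ρ_SOR = 0.9655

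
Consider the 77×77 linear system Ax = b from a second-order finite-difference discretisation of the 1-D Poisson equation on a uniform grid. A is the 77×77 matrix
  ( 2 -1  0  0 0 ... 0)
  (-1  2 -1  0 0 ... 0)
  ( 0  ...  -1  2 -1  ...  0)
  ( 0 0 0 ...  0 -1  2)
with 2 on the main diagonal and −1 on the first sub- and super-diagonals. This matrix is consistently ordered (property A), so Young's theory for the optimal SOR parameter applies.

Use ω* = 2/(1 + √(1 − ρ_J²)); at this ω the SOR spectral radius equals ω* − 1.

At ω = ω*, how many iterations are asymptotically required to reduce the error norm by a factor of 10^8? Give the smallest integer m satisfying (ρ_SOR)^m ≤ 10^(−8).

m = 229

With n=77, ρ(Jacobi) = cos(π/78) = 0.9991890.
√(1 − cos²(π/78)) = sin(π/78) ≈ 0.0402659.
Young: ω* = 2/(1+√(1−ρ_J²)) = 2/(1+0.0402659) = 2/1.0402659 = 1.9225854.
At ω = 1.9225854 every |λ(B_ω)| = ω−1, so ρ_SOR = 0.9225854.
Need (0.9225854)^m ≤ 10^(−8): m ≥ 8·ln10/|ln 0.9225854| = 18.4207/0.0805753 = 228.615 ⇒ m = 229.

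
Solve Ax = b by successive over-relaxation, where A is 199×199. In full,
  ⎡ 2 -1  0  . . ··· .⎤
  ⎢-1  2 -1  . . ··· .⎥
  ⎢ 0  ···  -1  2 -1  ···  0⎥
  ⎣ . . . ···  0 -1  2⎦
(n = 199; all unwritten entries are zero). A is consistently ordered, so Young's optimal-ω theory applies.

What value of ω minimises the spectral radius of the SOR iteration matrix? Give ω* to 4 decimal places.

ω* = 1.9691

[ρ_J] n=199: ρ(B_J) = cos(π/(n+1)) = cos(π/200) = 0.9999.
1 − cos²(π/200) = sin²(π/200) ⇒ √(1−ρ_J²) = sin(π/200) = 0.01571.
Young: ω* = 2/(1+√(1−ρ_J²)) = 2/(1+0.01571) = 2/1.01571 = 1.9691.
At ω = 1.9691 every |λ(B_ω)| = ω−1, so ρ_SOR = 0.9691.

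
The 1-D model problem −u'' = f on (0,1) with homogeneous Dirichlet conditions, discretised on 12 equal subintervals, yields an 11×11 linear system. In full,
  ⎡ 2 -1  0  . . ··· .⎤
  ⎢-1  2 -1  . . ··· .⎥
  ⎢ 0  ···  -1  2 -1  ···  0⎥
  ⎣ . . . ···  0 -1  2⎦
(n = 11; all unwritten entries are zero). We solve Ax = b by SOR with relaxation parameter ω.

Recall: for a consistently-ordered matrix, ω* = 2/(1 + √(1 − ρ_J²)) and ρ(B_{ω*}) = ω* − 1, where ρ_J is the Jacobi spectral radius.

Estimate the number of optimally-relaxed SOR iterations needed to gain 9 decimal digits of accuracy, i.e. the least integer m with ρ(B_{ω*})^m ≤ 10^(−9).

With n=11, ρ(Jacobi) = cos(π/12) = 0.9659258.
1 − cos²(π/12) = sin²(π/12) ⇒ √(1−ρ_J²) = sin(π/12) = 0.2588190.
Then 2/(1+√(1−ρ_J²)) = 2/(1+0.2588190); ω* = 2/1.2588190 = 1.5887908.
ρ(B_{ω*}) = ω*−1 = 0.5887908
Need (0.5887908)^m ≤ 10^(−9): m ≥ 9·ln10/|ln 0.5887908| = 20.7233/0.529684 = 39.124 ⇒ m = 40.

m = 40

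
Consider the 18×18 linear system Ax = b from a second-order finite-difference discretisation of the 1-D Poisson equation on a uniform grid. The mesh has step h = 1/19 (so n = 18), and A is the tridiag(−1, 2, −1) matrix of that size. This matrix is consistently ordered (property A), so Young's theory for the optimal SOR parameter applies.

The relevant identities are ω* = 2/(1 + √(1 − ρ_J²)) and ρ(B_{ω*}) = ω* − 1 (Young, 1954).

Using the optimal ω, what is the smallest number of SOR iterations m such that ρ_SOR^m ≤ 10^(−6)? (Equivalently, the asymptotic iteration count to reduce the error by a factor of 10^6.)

ρ_J = max_k |cos(kπ/19)| = cos(π/19) = 0.9863613
√(1−ρ_J²) = |sin(π/19)| = 0.1645946
Then 2/(1+√(1−ρ_J²)) = 2/(1+0.1645946); ω* = 2/1.1645946 = 1.7173358.
and ρ(B_{ω*}) = 1.7173358 − 1 = 0.7173358.
For 6 digits: m = 6·ln10 / (−ln 0.7173358) = 13.8155/0.332211 = 41.587; round up → m = 42.

m = 42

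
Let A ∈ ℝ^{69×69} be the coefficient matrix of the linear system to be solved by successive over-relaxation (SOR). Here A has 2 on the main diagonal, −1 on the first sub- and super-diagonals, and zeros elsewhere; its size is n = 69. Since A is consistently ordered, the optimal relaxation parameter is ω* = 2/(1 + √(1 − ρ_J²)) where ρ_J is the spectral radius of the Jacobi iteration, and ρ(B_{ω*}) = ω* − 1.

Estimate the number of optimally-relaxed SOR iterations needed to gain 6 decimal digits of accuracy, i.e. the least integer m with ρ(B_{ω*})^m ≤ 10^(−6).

m = 154

B_J for the 69×69 system has eigenvalues cos(kπ/70); ρ_J = cos(π/70) = 0.9989931.
1 − cos²(π/70) = sin²(π/70) ⇒ √(1−ρ_J²) = sin(π/70) = 0.0448648.
Then 2/(1+√(1−ρ_J²)) = 2/(1+0.0448648); ω* = 2/1.0448648 = 1.9141232.
ρ_SOR = ω* − 1 = 1.9141232 − 1 = 0.9141232.
(0.9141232)^m ≤ 10^{−6}  ⇒  m·ln(0.9141232) ≤ −6·ln10  ⇒  m ≥ 153.865  ⇒  m = 154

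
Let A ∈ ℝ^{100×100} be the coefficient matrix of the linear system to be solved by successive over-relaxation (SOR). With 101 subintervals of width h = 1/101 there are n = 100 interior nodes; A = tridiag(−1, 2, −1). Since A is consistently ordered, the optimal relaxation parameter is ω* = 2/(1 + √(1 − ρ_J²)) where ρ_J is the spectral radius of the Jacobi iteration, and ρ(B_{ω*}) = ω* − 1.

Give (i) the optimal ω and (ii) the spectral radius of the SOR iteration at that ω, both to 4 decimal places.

ω* = 1.9397, ρ_SOR = 0.9397

spectrum of D⁻¹(L+U) = {cos(kπ/101) : 1≤k≤100}; ρ_J = cos(π/101) = 0.9995.
√(1−ρ_J²) = |sin(π/101)| = 0.03110
Young: ω* = 2/(1+√(1−ρ_J²)) = 2/(1+0.03110) = 2/1.03110 = 1.9397.
ρ_SOR = ω* − 1 = 1.9397 − 1 = 0.9397.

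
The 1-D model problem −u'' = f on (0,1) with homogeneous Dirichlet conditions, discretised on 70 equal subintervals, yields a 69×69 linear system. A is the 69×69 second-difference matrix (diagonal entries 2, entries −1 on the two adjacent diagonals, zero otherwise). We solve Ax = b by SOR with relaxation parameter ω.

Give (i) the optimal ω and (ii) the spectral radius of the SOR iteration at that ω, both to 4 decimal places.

ω* = 1.9141, ρ_SOR = 0.9141

n=69: λ(B_J) = 1 − λ(A)/2 = cos(kπ/70); k=1 gives ρ_J = 0.9990.
√(1 − cos²(π/70)) = sin(π/70) ≈ 0.04486.
So ω* = 2/1.04486 = 1.9141 (Young).
Hence ρ(B_{ω*}) = 1.9141 − 1 = 0.9141.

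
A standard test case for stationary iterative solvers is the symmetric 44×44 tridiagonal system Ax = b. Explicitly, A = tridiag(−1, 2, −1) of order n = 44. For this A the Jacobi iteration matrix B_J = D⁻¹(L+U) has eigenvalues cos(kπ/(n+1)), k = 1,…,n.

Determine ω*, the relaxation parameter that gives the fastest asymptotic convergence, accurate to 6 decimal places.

ω* = 1.869584

spectrum of D⁻¹(L+U) = {cos(kπ/45) : 1≤k≤44}; ρ_J = cos(π/45) = 0.997564.
√(1−ρ_J²) = |sin(π/45)| = 0.0697565
Young: ω* = 2/(1+√(1−ρ_J²)) = 2/(1+0.0697565) = 2/1.0697565 = 1.869584.
[ρ_SOR] ω* − 1 = 0.869584.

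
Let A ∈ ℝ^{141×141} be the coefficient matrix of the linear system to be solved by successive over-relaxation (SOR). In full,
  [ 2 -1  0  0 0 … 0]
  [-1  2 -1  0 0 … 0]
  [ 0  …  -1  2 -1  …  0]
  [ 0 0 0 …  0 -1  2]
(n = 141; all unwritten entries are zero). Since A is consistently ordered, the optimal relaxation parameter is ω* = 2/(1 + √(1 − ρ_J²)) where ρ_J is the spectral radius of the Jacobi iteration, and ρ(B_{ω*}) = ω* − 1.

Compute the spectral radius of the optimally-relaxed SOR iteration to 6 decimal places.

ρ_J = max_k |cos(kπ/142)| = cos(π/142) = 0.999755
root = sin(π/142) = 0.0221221  (since 1−cos² = sin²).
ω* = 2 / (1 + 0.0221221) = 2 / 1.0221221 ≈ 1.956713.
At ω = 1.956713 every |λ(B_ω)| = ω−1, so ρ_SOR = 0.956713.

ρ_SOR = 0.956713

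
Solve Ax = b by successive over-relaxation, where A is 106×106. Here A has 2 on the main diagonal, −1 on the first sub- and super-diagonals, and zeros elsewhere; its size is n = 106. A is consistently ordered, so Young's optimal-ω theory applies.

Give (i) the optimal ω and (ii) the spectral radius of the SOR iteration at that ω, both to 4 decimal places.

B_J for the 106×106 system has eigenvalues cos(kπ/107); ρ_J = cos(π/107) = 0.9996.
√(1−ρ_J²) = |sin(π/107)| = 0.02936
ω* = 2/(1 + 0.02936) = 2/1.02936 = 1.9430.
ρ(B_{ω*}) = ω*−1 = 0.9430

ω* = 1.9430, ρ_SOR = 0.9430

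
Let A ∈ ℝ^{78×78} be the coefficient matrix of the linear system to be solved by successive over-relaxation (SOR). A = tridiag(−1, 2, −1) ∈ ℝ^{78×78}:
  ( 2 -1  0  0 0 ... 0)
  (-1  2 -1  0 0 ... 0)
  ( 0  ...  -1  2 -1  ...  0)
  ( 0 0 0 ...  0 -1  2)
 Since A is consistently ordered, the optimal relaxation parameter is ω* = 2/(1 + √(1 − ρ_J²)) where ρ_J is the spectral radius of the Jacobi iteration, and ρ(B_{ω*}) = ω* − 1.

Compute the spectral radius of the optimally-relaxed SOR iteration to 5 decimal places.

ρ_SOR = 0.92353

ρ_J = max_k |cos(kπ/79)| = cos(π/79) = 0.99921
1 − cos²(π/79) = sin²(π/79) ⇒ √(1−ρ_J²) = sin(π/79) = 0.039757.
ω* = 2/(1+0.039757) = 1.92353
ρ(B_{ω*}) = ω*−1 = 0.92353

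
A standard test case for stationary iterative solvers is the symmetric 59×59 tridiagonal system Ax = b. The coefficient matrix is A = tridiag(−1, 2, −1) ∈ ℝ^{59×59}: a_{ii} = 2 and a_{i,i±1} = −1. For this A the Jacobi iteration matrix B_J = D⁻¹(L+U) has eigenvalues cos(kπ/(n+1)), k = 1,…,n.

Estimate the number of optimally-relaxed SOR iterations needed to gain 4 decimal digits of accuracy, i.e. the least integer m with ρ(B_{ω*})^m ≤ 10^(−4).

With n=59, ρ(Jacobi) = cos(π/60) = 0.9986295.
√(1 − cos²(π/60)) = sin(π/60) ≈ 0.0523360.
So ω* = 2/1.0523360 = 1.9005337 (Young).
[ρ_SOR] ω* − 1 = 0.9005337.
ρ_SOR^m ≤ 10^(−4) ⇔ m ≥ 4·ln10/(−ln 0.9005337) = 9.21034/0.104768 = 87.912; m = ⌈87.912⌉ = 88.

m = 88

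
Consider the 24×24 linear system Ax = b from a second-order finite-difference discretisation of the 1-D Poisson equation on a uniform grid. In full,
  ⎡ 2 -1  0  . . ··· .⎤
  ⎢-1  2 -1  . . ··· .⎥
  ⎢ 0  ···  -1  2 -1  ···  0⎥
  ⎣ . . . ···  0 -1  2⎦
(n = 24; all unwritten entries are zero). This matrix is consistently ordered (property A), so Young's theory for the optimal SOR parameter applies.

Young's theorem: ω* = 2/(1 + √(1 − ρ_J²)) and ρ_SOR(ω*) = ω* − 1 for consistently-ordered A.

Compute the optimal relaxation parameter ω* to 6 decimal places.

n=24: λ(B_J) = 1 − λ(A)/2 = cos(kπ/25); k=1 gives ρ_J = 0.992115.
1 − cos²(π/25) = sin²(π/25) ⇒ √(1−ρ_J²) = sin(π/25) = 0.1253332.
ω* = 2/(1 + 0.1253332) = 2/1.1253332 = 1.777251.
Hence ρ(B_{ω*}) = 1.777251 − 1 = 0.777251.

ω* = 1.777251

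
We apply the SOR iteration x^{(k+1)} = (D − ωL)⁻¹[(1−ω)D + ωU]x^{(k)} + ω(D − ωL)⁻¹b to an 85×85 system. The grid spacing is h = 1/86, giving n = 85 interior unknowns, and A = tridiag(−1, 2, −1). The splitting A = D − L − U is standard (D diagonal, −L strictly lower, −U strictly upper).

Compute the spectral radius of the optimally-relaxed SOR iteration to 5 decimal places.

ρ_SOR = 0.92953

With n=85, ρ(Jacobi) = cos(π/86) = 0.99933.
root = sin(π/86) = 0.036522  (since 1−cos² = sin²).
ω* = 2/(1 + 0.036522) = 2/1.036522 = 1.92953.
At ω = 1.92953 every |λ(B_ω)| = ω−1, so ρ_SOR = 0.92953.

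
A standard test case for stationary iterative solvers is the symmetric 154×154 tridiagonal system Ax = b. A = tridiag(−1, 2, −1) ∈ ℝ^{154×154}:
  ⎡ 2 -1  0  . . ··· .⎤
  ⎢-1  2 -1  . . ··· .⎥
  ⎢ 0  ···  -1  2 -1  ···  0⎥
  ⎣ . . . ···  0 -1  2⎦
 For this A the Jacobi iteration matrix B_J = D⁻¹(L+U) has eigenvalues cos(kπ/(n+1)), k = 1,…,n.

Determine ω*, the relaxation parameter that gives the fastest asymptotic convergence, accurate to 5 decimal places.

n=154: λ(B_J) = 1 − λ(A)/2 = cos(kπ/155); k=1 gives ρ_J = 0.99979.
root = sin(π/155) = 0.020267  (since 1−cos² = sin²).
ω* = 2/(1 + 0.020267) = 2/1.020267 = 1.96027.
ρ_SOR = ω* − 1 = 1.96027 − 1 = 0.96027.

ω* = 1.96027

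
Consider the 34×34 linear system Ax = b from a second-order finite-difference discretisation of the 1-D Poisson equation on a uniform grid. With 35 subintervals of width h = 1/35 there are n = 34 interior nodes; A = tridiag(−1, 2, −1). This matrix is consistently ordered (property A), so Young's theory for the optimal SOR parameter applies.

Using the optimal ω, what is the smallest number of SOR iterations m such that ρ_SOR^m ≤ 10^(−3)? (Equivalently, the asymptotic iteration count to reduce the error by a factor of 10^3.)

ρ_J = max_k |cos(kπ/35)| = cos(π/35) = 0.9959743
√(1−ρ_J²) simplifies to sin(π/35) = 0.0896393.
Young: ω* = 2/(1+√(1−ρ_J²)) = 2/(1+0.0896393) = 2/1.0896393 = 1.8354698.
ρ(B_{ω*}) = ω*−1 = 0.8354698
For 3 digits: m = 3·ln10 / (−ln 0.8354698) = 6.90776/0.179761 = 38.427; round up → m = 39.

m = 39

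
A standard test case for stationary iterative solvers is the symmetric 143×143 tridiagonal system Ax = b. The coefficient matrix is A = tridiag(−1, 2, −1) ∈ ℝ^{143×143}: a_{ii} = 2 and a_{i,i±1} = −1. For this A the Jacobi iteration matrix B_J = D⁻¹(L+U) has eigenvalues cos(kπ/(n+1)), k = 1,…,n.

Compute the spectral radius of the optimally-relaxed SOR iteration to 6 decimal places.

spectrum of D⁻¹(L+U) = {cos(kπ/144) : 1≤k≤143}; ρ_J = cos(π/144) = 0.999762.
1 − cos²(π/144) = sin²(π/144) ⇒ √(1−ρ_J²) = sin(π/144) = 0.0218149.
ω* = 2/(1 + 0.0218149) = 2/1.0218149 = 1.957302.
ρ_SOR = ω* − 1 ≈ 0.957302.

ρ_SOR = 0.957302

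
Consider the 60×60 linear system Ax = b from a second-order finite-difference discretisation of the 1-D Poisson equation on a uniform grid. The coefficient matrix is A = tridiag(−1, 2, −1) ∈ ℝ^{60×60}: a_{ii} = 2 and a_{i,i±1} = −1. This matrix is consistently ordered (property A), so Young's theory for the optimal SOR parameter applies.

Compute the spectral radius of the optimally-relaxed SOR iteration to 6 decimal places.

½·tridiag(1,0,1) at n=60: λ_k = cos(kπ/61); max |λ| at k=1 ⇒ ρ_J = cos(π/61) ≈ 0.998674.
√(1−ρ_J²) simplifies to sin(π/61) = 0.0514788.
Young: ω* = 2/(1+√(1−ρ_J²)) = 2/(1+0.0514788) = 2/1.0514788 = 1.902083.
ρ_SOR = ω* − 1 ≈ 0.902083.

ρ_SOR = 0.902083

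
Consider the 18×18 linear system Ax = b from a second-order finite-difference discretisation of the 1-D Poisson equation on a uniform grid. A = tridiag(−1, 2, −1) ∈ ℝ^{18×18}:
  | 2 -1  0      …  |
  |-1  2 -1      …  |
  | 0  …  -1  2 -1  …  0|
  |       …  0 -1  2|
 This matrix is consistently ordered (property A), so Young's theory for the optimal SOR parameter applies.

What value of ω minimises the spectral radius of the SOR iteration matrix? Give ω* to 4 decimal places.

ω* = 1.7173

ρ_J = max_k |cos(kπ/19)| = cos(π/19) = 0.9864
√(1 − cos²(π/19)) = sin(π/19) ≈ 0.16459.
So ω* = 2/1.16459 = 1.7173 (Young).
ρ(B_{ω*}) = ω*−1 = 0.7173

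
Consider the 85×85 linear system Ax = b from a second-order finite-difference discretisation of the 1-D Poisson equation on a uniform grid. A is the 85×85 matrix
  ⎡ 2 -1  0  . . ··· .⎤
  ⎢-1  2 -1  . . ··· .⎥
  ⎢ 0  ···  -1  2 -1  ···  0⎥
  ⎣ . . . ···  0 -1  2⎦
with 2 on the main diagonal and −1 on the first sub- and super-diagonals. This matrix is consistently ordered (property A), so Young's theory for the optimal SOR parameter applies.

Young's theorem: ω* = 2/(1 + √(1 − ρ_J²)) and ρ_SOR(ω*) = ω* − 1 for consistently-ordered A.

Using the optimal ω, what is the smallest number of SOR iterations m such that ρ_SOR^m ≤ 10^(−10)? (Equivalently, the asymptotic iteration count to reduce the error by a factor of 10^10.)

With n=85, ρ(Jacobi) = cos(π/86) = 0.9993328.
√(1 − cos²(π/86)) = sin(π/86) ≈ 0.0365220.
ω* = 2/(1+0.0365220) = 1.9295297
At ω = 1.9295297 every |λ(B_ω)| = ω−1, so ρ_SOR = 0.9295297.
Need (0.9295297)^m ≤ 10^(−10): m ≥ 10·ln10/|ln 0.9295297| = 23.0259/0.0730765 = 315.093 ⇒ m = 316.

m = 316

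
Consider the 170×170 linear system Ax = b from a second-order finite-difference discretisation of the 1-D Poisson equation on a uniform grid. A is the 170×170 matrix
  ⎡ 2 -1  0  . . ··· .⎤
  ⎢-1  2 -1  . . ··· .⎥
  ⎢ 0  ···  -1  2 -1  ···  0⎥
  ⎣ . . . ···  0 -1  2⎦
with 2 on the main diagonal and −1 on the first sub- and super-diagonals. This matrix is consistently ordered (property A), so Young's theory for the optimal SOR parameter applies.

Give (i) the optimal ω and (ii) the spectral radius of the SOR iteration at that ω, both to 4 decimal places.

ω* = 1.9639, ρ_SOR = 0.9639

B_J for the 170×170 system has eigenvalues cos(kπ/171); ρ_J = cos(π/171) = 0.9998.
root = sin(π/171) = 0.01837  (since 1−cos² = sin²).
So ω* = 2/1.01837 = 1.9639 (Young).
[ρ_SOR] ω* − 1 = 0.9639.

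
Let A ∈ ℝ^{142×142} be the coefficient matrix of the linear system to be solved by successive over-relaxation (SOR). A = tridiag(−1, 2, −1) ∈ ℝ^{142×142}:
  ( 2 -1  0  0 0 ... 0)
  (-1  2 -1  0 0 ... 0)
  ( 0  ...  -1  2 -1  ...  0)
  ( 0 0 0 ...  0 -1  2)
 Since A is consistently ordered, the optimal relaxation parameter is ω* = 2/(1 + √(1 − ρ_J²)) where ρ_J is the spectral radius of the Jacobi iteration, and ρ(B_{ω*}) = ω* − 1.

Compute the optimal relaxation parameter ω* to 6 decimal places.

ω* = 1.957010

With n=142, ρ(Jacobi) = cos(π/143) = 0.999759.
1 − cos²(π/143) = sin²(π/143) ⇒ √(1−ρ_J²) = sin(π/143) = 0.0219674.
Young: ω* = 2/(1+√(1−ρ_J²)) = 2/(1+0.0219674) = 2/1.0219674 = 1.957010.
ρ_SOR = ω* − 1 ≈ 0.957010.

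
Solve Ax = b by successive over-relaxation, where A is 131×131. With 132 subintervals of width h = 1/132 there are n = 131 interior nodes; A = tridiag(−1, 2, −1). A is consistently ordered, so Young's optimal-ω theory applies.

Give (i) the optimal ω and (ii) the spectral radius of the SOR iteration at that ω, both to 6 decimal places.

[ρ_J] n=131: ρ(B_J) = cos(π/(n+1)) = cos(π/132) = 0.999717.
√(1 − cos²(π/132)) = sin(π/132) ≈ 0.0237977.
[ω*] 2 ÷ (1 + 0.0237977) = 2 ÷ 1.0237977 = 1.953511.
ρ_SOR = ω* − 1 = 1.953511 − 1 = 0.953511.

ω* = 1.953511, ρ_SOR = 0.953511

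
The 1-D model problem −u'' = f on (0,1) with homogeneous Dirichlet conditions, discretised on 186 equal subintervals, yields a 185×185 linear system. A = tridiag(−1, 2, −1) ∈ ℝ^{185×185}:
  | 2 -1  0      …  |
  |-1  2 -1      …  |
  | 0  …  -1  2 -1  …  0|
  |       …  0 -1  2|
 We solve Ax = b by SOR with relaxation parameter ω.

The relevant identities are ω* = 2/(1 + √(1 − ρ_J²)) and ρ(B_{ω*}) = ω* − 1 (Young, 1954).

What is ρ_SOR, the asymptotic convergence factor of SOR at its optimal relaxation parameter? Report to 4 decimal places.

ρ_SOR = 0.9668

n=185: λ(B_J) = 1 − λ(A)/2 = cos(kπ/186); k=1 gives ρ_J = 0.9999.
root = sin(π/186) = 0.01689  (since 1−cos² = sin²).
[ω*] 2 ÷ (1 + 0.01689) = 2 ÷ 1.01689 = 1.9668.
Hence ρ(B_{ω*}) = 1.9668 − 1 = 0.9668.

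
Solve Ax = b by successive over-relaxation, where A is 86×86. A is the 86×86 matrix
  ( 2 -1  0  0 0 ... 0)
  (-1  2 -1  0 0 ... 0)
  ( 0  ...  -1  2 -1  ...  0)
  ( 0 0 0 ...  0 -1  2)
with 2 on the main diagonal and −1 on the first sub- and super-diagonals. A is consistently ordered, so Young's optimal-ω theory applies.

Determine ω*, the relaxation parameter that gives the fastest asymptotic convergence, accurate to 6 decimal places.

n=86: λ(B_J) = 1 − λ(A)/2 = cos(kπ/87); k=1 gives ρ_J = 0.999348.
√(1−ρ_J²) = |sin(π/87)| = 0.0361024
[ω*] 2 ÷ (1 + 0.0361024) = 2 ÷ 1.0361024 = 1.930311.
ρ_SOR = ω* − 1 = 1.930311 − 1 = 0.930311.

ω* = 1.930311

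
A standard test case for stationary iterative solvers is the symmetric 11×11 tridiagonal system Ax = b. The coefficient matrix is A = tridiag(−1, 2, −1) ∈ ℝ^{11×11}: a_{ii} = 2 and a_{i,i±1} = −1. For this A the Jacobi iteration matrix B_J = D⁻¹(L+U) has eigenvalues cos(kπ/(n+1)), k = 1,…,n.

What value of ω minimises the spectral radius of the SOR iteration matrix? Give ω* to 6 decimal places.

½·tridiag(1,0,1) at n=11: λ_k = cos(kπ/12); max |λ| at k=1 ⇒ ρ_J = cos(π/12) ≈ 0.965926.
√(1 − cos²(π/12)) = sin(π/12) ≈ 0.2588190.
ω* = 2/(1+0.2588190) = 1.588791
Hence ρ(B_{ω*}) = 1.588791 − 1 = 0.588791.

ω* = 1.588791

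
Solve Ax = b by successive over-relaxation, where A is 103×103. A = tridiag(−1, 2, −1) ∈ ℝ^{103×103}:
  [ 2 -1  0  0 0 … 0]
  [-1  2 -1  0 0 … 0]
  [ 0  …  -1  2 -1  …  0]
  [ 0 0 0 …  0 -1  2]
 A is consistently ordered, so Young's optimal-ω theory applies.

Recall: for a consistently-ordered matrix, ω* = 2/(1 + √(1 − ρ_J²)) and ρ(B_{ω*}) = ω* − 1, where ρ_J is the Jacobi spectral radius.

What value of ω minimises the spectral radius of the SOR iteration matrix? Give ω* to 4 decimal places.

ω* = 1.9414

ρ_J = max_k |cos(kπ/104)| = cos(π/104) = 0.9995
√(1−ρ_J²) simplifies to sin(π/104) = 0.03020.
[ω*] 2 ÷ (1 + 0.03020) = 2 ÷ 1.03020 = 1.9414.
Hence ρ(B_{ω*}) = 1.9414 − 1 = 0.9414.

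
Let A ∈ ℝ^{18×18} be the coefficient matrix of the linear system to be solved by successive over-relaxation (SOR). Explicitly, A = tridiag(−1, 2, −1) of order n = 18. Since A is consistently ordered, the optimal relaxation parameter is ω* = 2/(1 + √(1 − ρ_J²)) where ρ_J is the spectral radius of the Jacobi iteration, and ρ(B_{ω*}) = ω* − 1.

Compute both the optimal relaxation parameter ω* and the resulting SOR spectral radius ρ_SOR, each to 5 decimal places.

ρ_J = max_k |cos(kπ/19)| = cos(π/19) = 0.98636
root = sin(π/19) = 0.164595  (since 1−cos² = sin²).
Then 2/(1+√(1−ρ_J²)) = 2/(1+0.164595); ω* = 2/1.164595 = 1.71734.
ρ_SOR = ω* − 1 = 1.71734 − 1 = 0.71734.

ω* = 1.71734, ρ_SOR = 0.71734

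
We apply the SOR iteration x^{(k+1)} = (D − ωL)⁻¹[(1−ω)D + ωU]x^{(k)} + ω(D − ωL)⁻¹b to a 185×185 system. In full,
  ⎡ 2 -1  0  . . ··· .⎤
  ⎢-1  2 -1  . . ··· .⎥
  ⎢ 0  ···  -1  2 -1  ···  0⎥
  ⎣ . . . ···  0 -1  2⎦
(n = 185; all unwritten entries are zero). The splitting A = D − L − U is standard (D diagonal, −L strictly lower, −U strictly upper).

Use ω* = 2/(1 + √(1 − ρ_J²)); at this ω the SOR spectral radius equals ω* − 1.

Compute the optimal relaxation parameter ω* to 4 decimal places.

With n=185, ρ(Jacobi) = cos(π/186) = 0.9999.
√(1−ρ_J²) = |sin(π/186)| = 0.01689
[ω*] 2 ÷ (1 + 0.01689) = 2 ÷ 1.01689 = 1.9668.
Hence ρ(B_{ω*}) = 1.9668 − 1 = 0.9668.

ω* = 1.9668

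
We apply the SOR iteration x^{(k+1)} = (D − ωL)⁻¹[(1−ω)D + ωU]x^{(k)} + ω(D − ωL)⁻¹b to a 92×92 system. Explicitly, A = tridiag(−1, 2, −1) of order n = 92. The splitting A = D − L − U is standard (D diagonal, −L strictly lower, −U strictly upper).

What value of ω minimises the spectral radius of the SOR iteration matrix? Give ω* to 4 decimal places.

ω* = 1.9347

[ρ_J] n=92: ρ(B_J) = cos(π/(n+1)) = cos(π/93) = 0.9994.
√(1 − cos²(π/93)) = sin(π/93) ≈ 0.03377.
ω* = 2/(1+0.03377) = 1.9347
ρ(B_{ω*}) = ω*−1 = 0.9347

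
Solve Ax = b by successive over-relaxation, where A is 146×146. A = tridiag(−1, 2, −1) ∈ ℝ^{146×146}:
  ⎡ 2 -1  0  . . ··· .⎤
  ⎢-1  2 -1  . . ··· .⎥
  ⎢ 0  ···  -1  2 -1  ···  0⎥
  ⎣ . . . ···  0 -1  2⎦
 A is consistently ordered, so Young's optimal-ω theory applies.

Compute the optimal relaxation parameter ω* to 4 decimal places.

ρ_J = max_k |cos(kπ/147)| = cos(π/147) = 0.9998
√(1−ρ_J²) = |sin(π/147)| = 0.02137
So ω* = 2/1.02137 = 1.9582 (Young).
[ρ_SOR] ω* − 1 = 0.9582.

ω* = 1.9582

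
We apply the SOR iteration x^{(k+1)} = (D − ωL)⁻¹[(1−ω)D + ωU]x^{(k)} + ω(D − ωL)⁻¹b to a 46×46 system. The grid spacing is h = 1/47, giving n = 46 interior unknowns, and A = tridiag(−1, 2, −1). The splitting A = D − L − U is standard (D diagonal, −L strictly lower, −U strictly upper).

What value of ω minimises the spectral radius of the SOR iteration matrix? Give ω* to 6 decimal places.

ω* = 1.874779

½·tridiag(1,0,1) at n=46: λ_k = cos(kπ/47); max |λ| at k=1 ⇒ ρ_J = cos(π/47) ≈ 0.997767.
√(1 − cos²(π/47)) = sin(π/47) ≈ 0.0667926.
So ω* = 2/1.0667926 = 1.874779 (Young).
[ρ_SOR] ω* − 1 = 0.874779.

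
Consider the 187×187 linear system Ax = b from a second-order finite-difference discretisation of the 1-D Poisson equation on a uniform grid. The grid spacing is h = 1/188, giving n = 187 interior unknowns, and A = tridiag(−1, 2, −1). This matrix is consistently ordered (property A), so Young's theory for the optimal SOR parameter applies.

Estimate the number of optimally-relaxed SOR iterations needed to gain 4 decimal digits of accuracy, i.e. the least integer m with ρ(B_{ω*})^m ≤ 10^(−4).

ρ_J = max_k |cos(kπ/188)| = cos(π/188) = 0.9998604
√(1−ρ_J²) simplifies to sin(π/188) = 0.0167098.
[ω*] 2 ÷ (1 + 0.0167098) = 2 ÷ 1.0167098 = 1.9671297.
[ρ_SOR] ω* − 1 = 0.9671297.
m ≥ 4·ln10 / (−ln 0.9671297) = 275.571; smallest integer m = 276.

m = 276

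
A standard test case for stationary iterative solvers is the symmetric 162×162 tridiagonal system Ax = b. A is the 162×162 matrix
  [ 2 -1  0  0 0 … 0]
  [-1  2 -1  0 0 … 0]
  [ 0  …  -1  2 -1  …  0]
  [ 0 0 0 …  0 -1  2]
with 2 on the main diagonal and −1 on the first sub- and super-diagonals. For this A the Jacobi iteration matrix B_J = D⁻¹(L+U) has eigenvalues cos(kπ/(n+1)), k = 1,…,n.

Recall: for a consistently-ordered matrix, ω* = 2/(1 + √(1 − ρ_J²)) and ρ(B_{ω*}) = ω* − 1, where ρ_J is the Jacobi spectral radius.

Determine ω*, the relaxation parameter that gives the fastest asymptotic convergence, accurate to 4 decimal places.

ω* = 1.9622

spectrum of D⁻¹(L+U) = {cos(kπ/163) : 1≤k≤162}; ρ_J = cos(π/163) = 0.9998.
√(1−ρ_J²) simplifies to sin(π/163) = 0.01927.
ω* = 2/(1 + 0.01927) = 2/1.01927 = 1.9622.
ρ_SOR = ω* − 1 = 1.9622 − 1 = 0.9622.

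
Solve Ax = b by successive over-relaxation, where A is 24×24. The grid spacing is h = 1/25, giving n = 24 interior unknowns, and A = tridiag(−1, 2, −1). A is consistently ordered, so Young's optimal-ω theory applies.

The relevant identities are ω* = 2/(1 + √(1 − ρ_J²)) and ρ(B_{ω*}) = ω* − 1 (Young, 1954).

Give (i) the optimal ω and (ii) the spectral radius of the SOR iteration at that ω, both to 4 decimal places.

ω* = 1.7773, ρ_SOR = 0.7773

spectrum of D⁻¹(L+U) = {cos(kπ/25) : 1≤k≤24}; ρ_J = cos(π/25) = 0.9921.
√(1−ρ_J²) simplifies to sin(π/25) = 0.12533.
[ω*] 2 ÷ (1 + 0.12533) = 2 ÷ 1.12533 = 1.7773.
At ω = 1.7773 every |λ(B_ω)| = ω−1, so ρ_SOR = 0.7773.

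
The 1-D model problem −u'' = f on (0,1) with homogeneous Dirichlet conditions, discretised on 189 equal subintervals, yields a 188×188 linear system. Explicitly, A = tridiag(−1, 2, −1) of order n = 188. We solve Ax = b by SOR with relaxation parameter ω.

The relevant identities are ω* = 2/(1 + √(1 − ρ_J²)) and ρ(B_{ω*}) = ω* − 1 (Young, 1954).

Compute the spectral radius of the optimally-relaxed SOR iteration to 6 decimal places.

spectrum of D⁻¹(L+U) = {cos(kπ/189) : 1≤k≤188}; ρ_J = cos(π/189) = 0.999862.
1 − cos²(π/189) = sin²(π/189) ⇒ √(1−ρ_J²) = sin(π/189) = 0.0166214.
ω* = 2/(1+0.0166214) = 1.967301
At ω = 1.967301 every |λ(B_ω)| = ω−1, so ρ_SOR = 0.967301.

ρ_SOR = 0.967301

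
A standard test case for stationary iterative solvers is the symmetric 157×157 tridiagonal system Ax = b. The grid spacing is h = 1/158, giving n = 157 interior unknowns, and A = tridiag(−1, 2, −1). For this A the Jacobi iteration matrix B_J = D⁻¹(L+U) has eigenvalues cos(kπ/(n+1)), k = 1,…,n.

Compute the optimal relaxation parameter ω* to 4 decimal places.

B_J for the 157×157 system has eigenvalues cos(kπ/158); ρ_J = cos(π/158) = 0.9998.
root = sin(π/158) = 0.01988  (since 1−cos² = sin²).
ω* = 2/(1 + 0.01988) = 2/1.01988 = 1.9610.
ρ_SOR = ω* − 1 ≈ 0.9610.

ω* = 1.9610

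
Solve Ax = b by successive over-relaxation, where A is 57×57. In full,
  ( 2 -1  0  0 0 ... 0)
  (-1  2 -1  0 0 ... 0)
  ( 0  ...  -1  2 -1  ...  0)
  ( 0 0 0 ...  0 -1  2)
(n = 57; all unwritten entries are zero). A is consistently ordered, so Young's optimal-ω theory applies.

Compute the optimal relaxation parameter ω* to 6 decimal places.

ω* = 1.897283

With n=57, ρ(Jacobi) = cos(π/58) = 0.998533.
√(1−ρ_J²) simplifies to sin(π/58) = 0.0541389.
Young: ω* = 2/(1+√(1−ρ_J²)) = 2/(1+0.0541389) = 2/1.0541389 = 1.897283.
ρ_SOR = ω* − 1 = 1.897283 − 1 = 0.897283.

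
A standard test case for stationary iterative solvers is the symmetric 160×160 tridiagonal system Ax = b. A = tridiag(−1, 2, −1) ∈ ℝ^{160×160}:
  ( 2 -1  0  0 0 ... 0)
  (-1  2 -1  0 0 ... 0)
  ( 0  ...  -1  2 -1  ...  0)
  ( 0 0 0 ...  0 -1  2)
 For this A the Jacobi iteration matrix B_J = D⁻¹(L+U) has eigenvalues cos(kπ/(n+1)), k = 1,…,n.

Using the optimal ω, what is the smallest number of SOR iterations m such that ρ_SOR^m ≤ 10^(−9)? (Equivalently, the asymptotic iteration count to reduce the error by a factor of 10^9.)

m = 531

B_J for the 160×160 system has eigenvalues cos(kπ/161); ρ_J = cos(π/161) = 0.9998096.
√(1−ρ_J²) simplifies to sin(π/161) = 0.0195118.
[ω*] 2 ÷ (1 + 0.0195118) = 2 ÷ 1.0195118 = 1.9617232.
[ρ_SOR] ω* − 1 = 0.9617232.
Need (0.9617232)^m ≤ 10^(−9): m ≥ 9·ln10/|ln 0.9617232| = 20.7233/0.0390286 = 530.977 ⇒ m = 531.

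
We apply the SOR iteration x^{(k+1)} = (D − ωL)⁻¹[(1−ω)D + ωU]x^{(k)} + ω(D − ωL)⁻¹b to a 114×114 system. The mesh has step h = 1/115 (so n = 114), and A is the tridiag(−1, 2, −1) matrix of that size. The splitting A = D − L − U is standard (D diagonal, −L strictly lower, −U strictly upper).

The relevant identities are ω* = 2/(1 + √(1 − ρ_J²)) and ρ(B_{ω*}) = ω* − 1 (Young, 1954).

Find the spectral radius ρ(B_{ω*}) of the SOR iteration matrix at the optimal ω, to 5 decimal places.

With n=114, ρ(Jacobi) = cos(π/115) = 0.99963.
√(1 − cos²(π/115)) = sin(π/115) ≈ 0.027315.
Young: ω* = 2/(1+√(1−ρ_J²)) = 2/(1+0.027315) = 2/1.027315 = 1.94682.
and ρ(B_{ω*}) = 1.94682 − 1 = 0.94682.

ρ_SOR = 0.94682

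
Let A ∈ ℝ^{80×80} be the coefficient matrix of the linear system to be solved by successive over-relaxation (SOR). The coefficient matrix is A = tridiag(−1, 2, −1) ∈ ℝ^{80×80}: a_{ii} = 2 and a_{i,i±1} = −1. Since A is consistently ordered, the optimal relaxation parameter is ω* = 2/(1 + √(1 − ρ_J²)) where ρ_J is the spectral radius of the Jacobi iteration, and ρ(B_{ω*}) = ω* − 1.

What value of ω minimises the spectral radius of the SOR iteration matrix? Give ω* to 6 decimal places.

ω* = 1.925344

[ρ_J] n=80: ρ(B_J) = cos(π/(n+1)) = cos(π/81) = 0.999248.
root = sin(π/81) = 0.0387754  (since 1−cos² = sin²).
Then 2/(1+√(1−ρ_J²)) = 2/(1+0.0387754); ω* = 2/1.0387754 = 1.925344.
ρ(B_{ω*}) = ω*−1 = 0.925344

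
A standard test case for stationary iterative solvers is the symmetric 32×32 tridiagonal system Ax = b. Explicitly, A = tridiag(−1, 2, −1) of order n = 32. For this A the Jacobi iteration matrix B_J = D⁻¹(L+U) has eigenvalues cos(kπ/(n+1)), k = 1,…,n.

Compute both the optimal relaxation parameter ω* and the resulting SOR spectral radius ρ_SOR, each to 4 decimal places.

[ρ_J] n=32: ρ(B_J) = cos(π/(n+1)) = cos(π/33) = 0.9955.
1 − cos²(π/33) = sin²(π/33) ⇒ √(1−ρ_J²) = sin(π/33) = 0.09506.
Young: ω* = 2/(1+√(1−ρ_J²)) = 2/(1+0.09506) = 2/1.09506 = 1.8264.
and ρ(B_{ω*}) = 1.8264 − 1 = 0.8264.

ω* = 1.8264, ρ_SOR = 0.8264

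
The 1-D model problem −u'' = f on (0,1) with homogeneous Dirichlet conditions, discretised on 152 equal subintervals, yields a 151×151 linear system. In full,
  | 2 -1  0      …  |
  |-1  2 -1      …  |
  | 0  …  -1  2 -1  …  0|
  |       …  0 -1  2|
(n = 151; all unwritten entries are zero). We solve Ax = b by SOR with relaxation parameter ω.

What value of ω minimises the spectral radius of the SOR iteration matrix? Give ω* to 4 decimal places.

ω* = 1.9595

B_J for the 151×151 system has eigenvalues cos(kπ/152); ρ_J = cos(π/152) = 0.9998.
√(1−ρ_J²) simplifies to sin(π/152) = 0.02067.
ω* = 2/(1+0.02067) = 1.9595
ρ_SOR = ω* − 1 = 1.9595 − 1 = 0.9595.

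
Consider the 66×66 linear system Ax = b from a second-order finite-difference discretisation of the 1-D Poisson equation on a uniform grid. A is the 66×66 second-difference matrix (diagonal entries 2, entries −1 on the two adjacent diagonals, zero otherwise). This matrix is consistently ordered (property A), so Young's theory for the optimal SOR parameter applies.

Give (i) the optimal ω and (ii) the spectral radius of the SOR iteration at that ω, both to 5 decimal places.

[ρ_J] n=66: ρ(B_J) = cos(π/(n+1)) = cos(π/67) = 0.99890.
√(1−ρ_J²) = |sin(π/67)| = 0.046872
So ω* = 2/1.046872 = 1.91045 (Young).
ρ_SOR = ω* − 1 ≈ 0.91045.

ω* = 1.91045, ρ_SOR = 0.91045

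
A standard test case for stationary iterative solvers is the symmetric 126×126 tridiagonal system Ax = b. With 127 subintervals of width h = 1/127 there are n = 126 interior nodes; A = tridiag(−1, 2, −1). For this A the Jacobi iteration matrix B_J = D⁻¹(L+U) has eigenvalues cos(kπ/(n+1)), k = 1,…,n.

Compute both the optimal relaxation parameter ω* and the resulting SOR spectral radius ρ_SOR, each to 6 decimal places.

ρ_J = max_k |cos(kπ/127)| = cos(π/127) = 0.999694
√(1−ρ_J²) simplifies to sin(π/127) = 0.0247344.
[ω*] 2 ÷ (1 + 0.0247344) = 2 ÷ 1.0247344 = 1.951725.
ρ_SOR = ω* − 1 ≈ 0.951725.

ω* = 1.951725, ρ_SOR = 0.951725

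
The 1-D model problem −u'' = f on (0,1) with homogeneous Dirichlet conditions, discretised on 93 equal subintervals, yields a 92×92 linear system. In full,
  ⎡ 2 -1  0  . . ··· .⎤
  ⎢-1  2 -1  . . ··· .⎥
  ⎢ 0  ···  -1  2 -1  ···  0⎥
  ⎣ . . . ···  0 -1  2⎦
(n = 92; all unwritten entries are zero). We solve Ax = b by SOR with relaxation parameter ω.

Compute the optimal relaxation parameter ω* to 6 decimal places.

With n=92, ρ(Jacobi) = cos(π/93) = 0.999429.
√(1−ρ_J²) = |sin(π/93)| = 0.0337741
Then 2/(1+√(1−ρ_J²)) = 2/(1+0.0337741); ω* = 2/1.0337741 = 1.934659.
ρ(B_{ω*}) = ω*−1 = 0.934659

ω* = 1.934659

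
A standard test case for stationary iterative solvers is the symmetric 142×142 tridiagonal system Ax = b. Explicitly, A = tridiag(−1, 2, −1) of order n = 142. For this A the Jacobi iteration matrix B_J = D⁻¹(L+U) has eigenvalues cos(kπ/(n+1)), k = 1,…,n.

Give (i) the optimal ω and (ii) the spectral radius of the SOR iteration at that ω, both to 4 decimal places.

ω* = 1.9570, ρ_SOR = 0.9570

spectrum of D⁻¹(L+U) = {cos(kπ/143) : 1≤k≤142}; ρ_J = cos(π/143) = 0.9998.
√(1 − cos²(π/143)) = sin(π/143) ≈ 0.02197.
Young: ω* = 2/(1+√(1−ρ_J²)) = 2/(1+0.02197) = 2/1.02197 = 1.9570.
At ω = 1.9570 every |λ(B_ω)| = ω−1, so ρ_SOR = 0.9570.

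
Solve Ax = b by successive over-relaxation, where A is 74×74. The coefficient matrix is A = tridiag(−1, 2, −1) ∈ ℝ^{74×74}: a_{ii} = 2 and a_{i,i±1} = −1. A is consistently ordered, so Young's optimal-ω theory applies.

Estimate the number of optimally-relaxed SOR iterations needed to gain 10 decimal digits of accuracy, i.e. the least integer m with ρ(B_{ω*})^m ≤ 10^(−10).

With n=74, ρ(Jacobi) = cos(π/75) = 0.9991228.
1 − cos²(π/75) = sin²(π/75) ⇒ √(1−ρ_J²) = sin(π/75) = 0.0418757.
[ω*] 2 ÷ (1 + 0.0418757) = 2 ÷ 1.0418757 = 1.9196148.
[ρ_SOR] ω* − 1 = 0.9196148.
ρ_SOR^m ≤ 10^(−10) ⇔ m ≥ 10·ln10/(−ln 0.9196148) = 23.0259/0.0838004 = 274.771; m = ⌈274.771⌉ = 275.

m = 275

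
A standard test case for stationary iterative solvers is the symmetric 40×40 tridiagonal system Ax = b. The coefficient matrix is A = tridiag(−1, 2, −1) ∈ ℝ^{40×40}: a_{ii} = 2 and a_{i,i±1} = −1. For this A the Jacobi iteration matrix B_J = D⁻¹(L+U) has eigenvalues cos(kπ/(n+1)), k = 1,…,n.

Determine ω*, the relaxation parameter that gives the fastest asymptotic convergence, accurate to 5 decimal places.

ω* = 1.85779

ρ_J = max_k |cos(kπ/41)| = cos(π/41) = 0.99707
√(1−ρ_J²) simplifies to sin(π/41) = 0.076549.
ω* = 2 / (1 + 0.076549) = 2 / 1.076549 ≈ 1.85779.
ρ_SOR = ω* − 1 ≈ 0.85779.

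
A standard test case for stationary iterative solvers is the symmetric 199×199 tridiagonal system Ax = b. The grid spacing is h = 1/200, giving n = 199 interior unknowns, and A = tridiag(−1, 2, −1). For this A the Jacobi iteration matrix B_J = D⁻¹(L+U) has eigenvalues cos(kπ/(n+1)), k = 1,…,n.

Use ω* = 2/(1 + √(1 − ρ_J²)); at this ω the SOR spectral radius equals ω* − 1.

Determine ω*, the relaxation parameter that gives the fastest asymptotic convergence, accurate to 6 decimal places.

ω* = 1.969071

n=199: λ(B_J) = 1 − λ(A)/2 = cos(kπ/200); k=1 gives ρ_J = 0.999877.
√(1−ρ_J²) = |sin(π/200)| = 0.0157073
Then 2/(1+√(1−ρ_J²)) = 2/(1+0.0157073); ω* = 2/1.0157073 = 1.969071.
ρ_SOR = ω* − 1 = 1.969071 − 1 = 0.969071.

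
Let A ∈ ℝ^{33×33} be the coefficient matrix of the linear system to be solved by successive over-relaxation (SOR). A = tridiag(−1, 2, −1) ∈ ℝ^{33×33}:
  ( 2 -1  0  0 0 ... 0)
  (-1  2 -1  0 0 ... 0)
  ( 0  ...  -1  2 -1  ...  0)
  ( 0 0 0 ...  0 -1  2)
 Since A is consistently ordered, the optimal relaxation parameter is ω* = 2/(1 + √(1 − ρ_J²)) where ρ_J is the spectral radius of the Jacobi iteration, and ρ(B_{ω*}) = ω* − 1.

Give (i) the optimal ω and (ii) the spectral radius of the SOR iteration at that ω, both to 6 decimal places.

ω* = 1.831052, ρ_SOR = 0.831052

spectrum of D⁻¹(L+U) = {cos(kπ/34) : 1≤k≤33}; ρ_J = cos(π/34) = 0.995734.
1 − cos²(π/34) = sin²(π/34) ⇒ √(1−ρ_J²) = sin(π/34) = 0.0922684.
[ω*] 2 ÷ (1 + 0.0922684) = 2 ÷ 1.0922684 = 1.831052.
and ρ(B_{ω*}) = 1.831052 − 1 = 0.831052.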